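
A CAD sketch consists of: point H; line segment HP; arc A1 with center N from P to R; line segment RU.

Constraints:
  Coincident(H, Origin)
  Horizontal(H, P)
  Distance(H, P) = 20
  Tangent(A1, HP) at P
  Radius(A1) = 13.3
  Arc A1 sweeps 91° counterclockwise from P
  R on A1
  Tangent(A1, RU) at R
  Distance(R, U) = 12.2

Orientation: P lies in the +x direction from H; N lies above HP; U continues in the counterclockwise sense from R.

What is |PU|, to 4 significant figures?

28.87

H is at the origin; HP is horizontal with |HP| = 20.0 and P on the +x side, so P = (20.00, 0.000). Tangency of A1 to HP means the radius NP is perpendicular to HP, so N = P + (0, 13.3) = (20.00, 13.30). On A1, P sits at bearing -90° from N; a 91° counterclockwise sweep puts R at bearing 1°, so R = N + 13.3·(cos 1°, sin 1°) = (33.30, 13.53). The tangent condition forces NR to be normal to RU, so RU runs along (−sin 1°, cos 1°); with |RU| = 12.2, U = (33.09, 25.73). Then |PU| = |U − P| = 28.87.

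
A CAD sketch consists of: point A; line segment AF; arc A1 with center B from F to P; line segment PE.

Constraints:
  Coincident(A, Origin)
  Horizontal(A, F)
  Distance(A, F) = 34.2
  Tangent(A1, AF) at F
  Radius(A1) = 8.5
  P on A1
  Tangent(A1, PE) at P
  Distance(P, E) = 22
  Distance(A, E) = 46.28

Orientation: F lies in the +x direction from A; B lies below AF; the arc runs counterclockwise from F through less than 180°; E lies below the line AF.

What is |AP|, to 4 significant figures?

28.50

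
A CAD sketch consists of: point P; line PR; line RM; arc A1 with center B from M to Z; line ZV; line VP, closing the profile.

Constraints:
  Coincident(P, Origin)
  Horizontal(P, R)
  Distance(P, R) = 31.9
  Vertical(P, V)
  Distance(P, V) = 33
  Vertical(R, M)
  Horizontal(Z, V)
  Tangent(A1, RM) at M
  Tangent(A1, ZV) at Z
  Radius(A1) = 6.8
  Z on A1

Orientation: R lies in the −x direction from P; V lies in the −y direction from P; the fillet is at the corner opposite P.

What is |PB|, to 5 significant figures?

36.283

P is at the origin; PR is horizontal with |PR| = 31.9 and R on the −x side, so R = (-31.900, 0.0000). PV is vertical with |PV| = 33.0 and V on the −y side, so V = (0.0000, -33.000). The virtual corner opposite P is at (-31.900, -33.000). The tangent condition forces BM to be normal to RM and A1 meets ZV tangentially, so BZ is at right angles to ZV, with radius 6.8, so the center B sits 6.8 in from both sides at B = (-25.100, -26.200). Then |PB| = |B − P| = 36.283.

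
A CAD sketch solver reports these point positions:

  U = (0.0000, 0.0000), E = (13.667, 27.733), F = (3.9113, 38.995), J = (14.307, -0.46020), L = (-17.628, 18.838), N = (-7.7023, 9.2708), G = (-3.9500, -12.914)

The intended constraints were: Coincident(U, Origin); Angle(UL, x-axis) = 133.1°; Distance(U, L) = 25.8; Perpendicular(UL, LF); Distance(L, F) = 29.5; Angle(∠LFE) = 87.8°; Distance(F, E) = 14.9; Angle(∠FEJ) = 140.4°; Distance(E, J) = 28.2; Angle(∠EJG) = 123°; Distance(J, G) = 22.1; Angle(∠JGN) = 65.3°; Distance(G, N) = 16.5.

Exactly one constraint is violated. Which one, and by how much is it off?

Distance(G, N) = 16.5 — off by 6.00.

U = (0.00, 0.00) ✓; UL at 133.1° ✓; |UL| = 25.80 ✓; ∠(UL, LF) = 90.00° ✓; |LF| = 29.50 ✓; ∠LFE = 87.80° ✓; |FE| = 14.90 ✓; ∠FEJ = 140.4° ✓; |EJ| = 28.20 ✓; ∠EJG = 123.0° ✓; |JG| = 22.10 ✓; ∠JGN = 65.30° ✓; |GN| = 22.50 ✗.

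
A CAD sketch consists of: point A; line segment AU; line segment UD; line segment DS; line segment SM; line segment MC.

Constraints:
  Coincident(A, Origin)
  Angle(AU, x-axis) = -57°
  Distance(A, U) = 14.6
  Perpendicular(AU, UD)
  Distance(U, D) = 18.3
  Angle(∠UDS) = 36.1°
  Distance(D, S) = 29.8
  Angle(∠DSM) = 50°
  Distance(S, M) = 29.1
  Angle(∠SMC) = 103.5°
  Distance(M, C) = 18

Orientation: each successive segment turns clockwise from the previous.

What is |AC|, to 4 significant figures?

32.25

A is at the origin; AU runs at -57.0° with length 14.6, so U = (7.952, -12.24). AU is perpendicular to UD, so UD runs at -147.0°; with |UD| = 18.3, D = (-7.396, -22.21). ∠UDS = 36.1° gives DS at 69.10° from the x-axis; with |DS| = 29.8, S = (3.235, 5.628). ∠DSM = 50.0° gives SM at -60.90° from the x-axis; with |SM| = 29.1, M = (17.39, -19.80). ∠SMC = 103.5° gives MC at -137.4° from the x-axis; with |MC| = 18.0, C = (4.137, -31.98). Then |AC| = |C − A| = 32.25.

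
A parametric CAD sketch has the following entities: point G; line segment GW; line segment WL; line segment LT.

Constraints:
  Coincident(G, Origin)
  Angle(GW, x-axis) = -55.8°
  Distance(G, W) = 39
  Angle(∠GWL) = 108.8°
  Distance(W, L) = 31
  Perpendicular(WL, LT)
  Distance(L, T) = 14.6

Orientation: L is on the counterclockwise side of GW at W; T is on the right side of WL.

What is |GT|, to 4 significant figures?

67.47

G is at the origin; GW runs at -55.8° with length 39.0, so W = 39.0·(cos -55.8°, sin -55.8°) = (21.92, -32.26). ∠GWL = 108.8°, so WL runs at -55.8° + (180° − 108.8°) = 15.40° from the x-axis; with |WL| = 31.0, L = W + 31.0·(cos 15.40°, sin 15.40°) = (51.81, -24.02). WL ⟂ LT; with |LT| = 14.6 on the right of WL, T = L + 14.6·(0.2656, -0.9641) = (55.69, -38.10). Then |GT| = |T − G| = 67.47.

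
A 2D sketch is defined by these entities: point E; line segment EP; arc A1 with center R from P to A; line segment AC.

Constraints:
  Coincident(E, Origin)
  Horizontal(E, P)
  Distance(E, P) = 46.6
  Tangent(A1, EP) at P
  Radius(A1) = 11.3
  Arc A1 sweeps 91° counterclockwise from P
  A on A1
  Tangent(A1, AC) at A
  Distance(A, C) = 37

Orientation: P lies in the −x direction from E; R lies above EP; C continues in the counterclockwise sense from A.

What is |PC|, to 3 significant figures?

49.6

E is at the origin; E and P share the same y with |EP| = 46.6 and P on the −x side, so P = (-46.6, 0.00). A1 meets EP tangentially, so RP is at right angles to EP, so R = P + (0, 11.3) = (-46.6, 11.3). On A1, P sits at bearing -90° from R; a 91° counterclockwise sweep puts A at bearing 1°, so A = R + 11.3·(cos 1°, sin 1°) = (-35.3, 11.5). Since A1 is tangent to AC there, RA ⟂ AC, so AC runs along (−sin 1°, cos 1°); with |AC| = 37.0, C = (-35.9, 48.5). Then |PC| = |C − P| = 49.6.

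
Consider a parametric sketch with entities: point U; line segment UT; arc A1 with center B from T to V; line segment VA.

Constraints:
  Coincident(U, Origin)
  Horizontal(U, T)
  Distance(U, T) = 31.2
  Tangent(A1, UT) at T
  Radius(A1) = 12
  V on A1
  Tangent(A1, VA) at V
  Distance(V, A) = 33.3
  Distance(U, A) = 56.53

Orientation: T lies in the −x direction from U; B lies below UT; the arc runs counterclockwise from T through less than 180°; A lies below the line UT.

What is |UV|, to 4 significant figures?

45.43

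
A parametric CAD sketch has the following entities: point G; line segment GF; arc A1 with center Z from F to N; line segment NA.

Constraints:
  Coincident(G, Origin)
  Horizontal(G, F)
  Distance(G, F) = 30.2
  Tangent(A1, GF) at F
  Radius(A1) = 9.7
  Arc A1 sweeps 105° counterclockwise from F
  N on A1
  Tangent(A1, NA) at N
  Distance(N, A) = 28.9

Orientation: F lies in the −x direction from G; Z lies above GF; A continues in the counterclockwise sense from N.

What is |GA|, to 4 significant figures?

49.11

G is at the origin; GF is horizontal with |GF| = 30.2 and F on the −x side, so F = (-30.20, 0.000). Since A1 is tangent to GF there, ZF ⟂ GF, so Z = F + (0, 9.7) = (-30.20, 9.700). On A1, F sits at bearing -90° from Z; a 105° counterclockwise sweep puts N at bearing 15°, so N = Z + 9.7·(cos 15°, sin 15°) = (-20.83, 12.21). Tangency of A1 to NA means the radius ZN is perpendicular to NA, so NA runs along (−sin 15°, cos 15°); with |NA| = 28.9, A = (-28.31, 40.13). Then |GA| = |A − G| = 49.11.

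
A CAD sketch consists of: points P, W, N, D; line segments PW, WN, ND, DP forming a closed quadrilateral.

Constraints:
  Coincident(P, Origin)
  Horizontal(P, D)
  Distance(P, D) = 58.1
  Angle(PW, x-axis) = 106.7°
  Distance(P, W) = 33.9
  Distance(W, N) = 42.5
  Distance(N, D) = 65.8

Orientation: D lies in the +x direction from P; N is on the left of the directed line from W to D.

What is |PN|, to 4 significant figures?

62.16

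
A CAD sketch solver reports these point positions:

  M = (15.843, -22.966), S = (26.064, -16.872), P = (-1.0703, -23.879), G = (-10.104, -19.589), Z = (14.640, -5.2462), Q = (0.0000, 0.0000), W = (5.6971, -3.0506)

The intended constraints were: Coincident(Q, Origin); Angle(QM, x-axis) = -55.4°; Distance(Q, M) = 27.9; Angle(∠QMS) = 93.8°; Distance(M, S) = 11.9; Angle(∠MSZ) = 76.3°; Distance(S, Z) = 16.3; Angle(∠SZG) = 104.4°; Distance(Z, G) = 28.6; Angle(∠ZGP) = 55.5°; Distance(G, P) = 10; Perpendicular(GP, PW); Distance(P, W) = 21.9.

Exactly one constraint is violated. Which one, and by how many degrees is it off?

Perpendicular(GP, PW) — off by 7.40°.

Q = (0.00, 0.00) ✓; QM at -55.40° ✓; |QM| = 27.90 ✓; ∠QMS = 93.80° ✓; |MS| = 11.90 ✓; ∠MSZ = 76.31° ✓; |SZ| = 16.30 ✓; ∠SZG = 104.4° ✓; |ZG| = 28.60 ✓; ∠ZGP = 55.50° ✓; |GP| = 10.00 ✓; ∠(GP, PW) = 97.40° ✗; |PW| = 21.90 ✓.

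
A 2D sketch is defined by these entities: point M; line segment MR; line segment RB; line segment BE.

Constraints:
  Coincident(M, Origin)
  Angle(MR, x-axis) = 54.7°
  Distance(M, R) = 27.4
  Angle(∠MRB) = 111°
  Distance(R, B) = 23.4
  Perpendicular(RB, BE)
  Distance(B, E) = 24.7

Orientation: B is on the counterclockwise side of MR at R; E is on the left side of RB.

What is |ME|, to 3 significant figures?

33.2

M is at the origin; MR runs at 54.7° with length 27.4, so R = 27.4·(cos 54.7°, sin 54.7°) = (15.8, 22.4). ∠MRB = 111.0°, so RB runs at 54.7° + (180° − 111.0°) = 124° from the x-axis; with |RB| = 23.4, B = R + 23.4·(cos 124°, sin 124°) = (2.85, 41.8). RB ⟂ BE; with |BE| = 24.7 on the left of RB, E = B + 24.7·(-0.832, -0.555) = (-17.7, 28.1). Then |ME| = |E − M| = 33.2.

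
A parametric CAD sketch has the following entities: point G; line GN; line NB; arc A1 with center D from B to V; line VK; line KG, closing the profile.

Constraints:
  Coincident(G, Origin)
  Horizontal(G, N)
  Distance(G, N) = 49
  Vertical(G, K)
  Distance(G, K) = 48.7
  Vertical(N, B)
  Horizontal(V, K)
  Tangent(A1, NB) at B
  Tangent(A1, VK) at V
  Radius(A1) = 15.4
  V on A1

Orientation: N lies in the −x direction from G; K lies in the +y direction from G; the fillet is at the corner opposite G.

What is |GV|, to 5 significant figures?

59.166

G is at the origin; G and N share the same y with |GN| = 49.0 and N on the −x side, so N = (-49.000, 0.0000). GK is vertical with |GK| = 48.7 and K on the +y side, so K = (0.0000, 48.700). The virtual corner opposite G is at (-49.000, 48.700). The tangent condition forces DB to be normal to NB and tangency of A1 to VK means the radius DV is perpendicular to VK, with radius 15.4, so the center D sits 15.4 in from both sides at D = (-33.600, 33.300). That places the tangent points at B = (-49.000, 33.300) on NB and V = (-33.600, 48.700) on VK. Then |GV| = |V − G| = 59.166.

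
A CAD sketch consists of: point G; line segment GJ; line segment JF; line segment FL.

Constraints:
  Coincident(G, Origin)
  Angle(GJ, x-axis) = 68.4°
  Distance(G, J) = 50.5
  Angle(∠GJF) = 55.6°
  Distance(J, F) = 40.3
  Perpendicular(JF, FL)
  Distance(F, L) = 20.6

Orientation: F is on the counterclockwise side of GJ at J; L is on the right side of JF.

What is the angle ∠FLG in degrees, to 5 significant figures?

10.703°

∠GJF = 55.6°, so JF runs at 68.4° + (180° − 55.6°) = 192.80° from the x-axis; with |JF| = 40.3, F = J + 40.3·(cos 192.80°, sin 192.80°) = (-20.708, 38.025). The perpendicularity gives FL at right angles to JF; with |FL| = 20.6 on the right of JF, L = F + 20.6·(-0.22155, 0.97515) = (-25.272, 58.113). Then cos ∠FLG = LF·LG / (|LF||LG|), giving 10.703°.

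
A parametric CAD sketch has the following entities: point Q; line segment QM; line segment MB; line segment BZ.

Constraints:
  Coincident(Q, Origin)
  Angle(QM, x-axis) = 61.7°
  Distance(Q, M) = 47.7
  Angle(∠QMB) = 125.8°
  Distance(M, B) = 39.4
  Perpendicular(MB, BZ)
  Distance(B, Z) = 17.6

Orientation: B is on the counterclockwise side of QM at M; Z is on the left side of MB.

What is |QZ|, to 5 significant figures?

70.529

∠QMB = 125.8°, so MB runs at 61.7° + (180° − 125.8°) = 115.90° from the x-axis; with |MB| = 39.4, B = M + 39.4·(cos 115.90°, sin 115.90°) = (5.4040, 77.441). The perpendicularity gives BZ at right angles to MB; with |BZ| = 17.6 on the left of MB, Z = B + 17.6·(-0.89956, -0.43680) = (-10.428, 69.754). Then |QZ| = |Z − Q| = 70.529.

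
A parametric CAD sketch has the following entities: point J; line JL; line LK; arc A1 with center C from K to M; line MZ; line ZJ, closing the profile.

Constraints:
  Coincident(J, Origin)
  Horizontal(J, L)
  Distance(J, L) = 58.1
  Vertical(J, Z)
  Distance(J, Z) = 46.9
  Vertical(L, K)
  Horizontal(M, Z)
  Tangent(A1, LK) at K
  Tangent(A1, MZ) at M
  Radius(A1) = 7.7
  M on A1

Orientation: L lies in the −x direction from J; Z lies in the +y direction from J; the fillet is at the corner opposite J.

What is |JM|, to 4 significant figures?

68.85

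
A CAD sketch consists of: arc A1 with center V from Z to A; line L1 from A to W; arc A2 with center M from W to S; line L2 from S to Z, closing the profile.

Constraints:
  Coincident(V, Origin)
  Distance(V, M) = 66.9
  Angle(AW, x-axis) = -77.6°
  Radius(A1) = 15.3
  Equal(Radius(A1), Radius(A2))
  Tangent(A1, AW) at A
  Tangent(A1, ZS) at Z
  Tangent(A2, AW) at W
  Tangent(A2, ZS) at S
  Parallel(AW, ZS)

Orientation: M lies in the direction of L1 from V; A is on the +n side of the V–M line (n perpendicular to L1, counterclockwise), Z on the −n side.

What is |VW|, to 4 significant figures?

68.63

Tangency of A1 to both parallel lines with radius 15.3 puts A and Z at V ± 15.3·n: A = (14.94, 3.285), Z = (-14.94, -3.285). Equal radii place W and S the same way about M: W = M + 15.3·n = (29.31, -62.05), S = M − 15.3·n = (-0.5773, -68.62). Then |VW| = |W − V| = 68.63.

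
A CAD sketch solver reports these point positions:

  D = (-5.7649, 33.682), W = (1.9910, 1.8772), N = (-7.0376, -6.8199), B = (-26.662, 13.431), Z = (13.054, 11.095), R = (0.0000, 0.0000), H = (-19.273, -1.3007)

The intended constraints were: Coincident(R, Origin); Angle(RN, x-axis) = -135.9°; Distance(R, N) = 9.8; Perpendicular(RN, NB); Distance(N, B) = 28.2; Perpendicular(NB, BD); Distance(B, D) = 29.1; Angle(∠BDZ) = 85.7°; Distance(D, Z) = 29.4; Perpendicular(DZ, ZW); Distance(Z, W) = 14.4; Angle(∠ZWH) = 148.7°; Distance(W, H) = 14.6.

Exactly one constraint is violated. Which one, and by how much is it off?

Distance(W, H) = 14.6 — off by 6.90.

R = (0.00, 0.00) ✓; RN at -135.9° ✓; |RN| = 9.800 ✓; ∠(RN, NB) = 90.00° ✓; |NB| = 28.20 ✓; ∠(NB, BD) = 90.00° ✓; |BD| = 29.10 ✓; ∠BDZ = 85.70° ✓; |DZ| = 29.40 ✓; ∠(DZ, ZW) = 90.00° ✓; |ZW| = 14.40 ✓; ∠ZWH = 148.7° ✓; |WH| = 21.50 ✗.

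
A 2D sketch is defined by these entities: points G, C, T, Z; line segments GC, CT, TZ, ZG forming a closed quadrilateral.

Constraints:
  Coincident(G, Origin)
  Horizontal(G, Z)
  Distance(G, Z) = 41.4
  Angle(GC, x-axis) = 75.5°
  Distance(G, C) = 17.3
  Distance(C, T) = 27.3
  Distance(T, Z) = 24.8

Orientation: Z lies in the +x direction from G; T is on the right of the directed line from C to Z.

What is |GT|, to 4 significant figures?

19.01

G is at the origin; G and Z share the same y with |GZ| = 41.4 and Z in +x, so Z = (41.4, 0). GC runs at 75.5° with |GC| = 17.3, so C = (4.332, 16.75). T is determined by |CT| = 27.3 and |TZ| = 24.8 together: it lies at the intersection of circle(C, 27.3) and circle(Z, 24.8). With |CZ| = 40.68, the foot of the radical line on CZ is 21.94 from C and the perpendicular offset is √(27.3² − 21.94²) = 16.25. Taking the right-of-CZ solution: T = (17.64, -7.090).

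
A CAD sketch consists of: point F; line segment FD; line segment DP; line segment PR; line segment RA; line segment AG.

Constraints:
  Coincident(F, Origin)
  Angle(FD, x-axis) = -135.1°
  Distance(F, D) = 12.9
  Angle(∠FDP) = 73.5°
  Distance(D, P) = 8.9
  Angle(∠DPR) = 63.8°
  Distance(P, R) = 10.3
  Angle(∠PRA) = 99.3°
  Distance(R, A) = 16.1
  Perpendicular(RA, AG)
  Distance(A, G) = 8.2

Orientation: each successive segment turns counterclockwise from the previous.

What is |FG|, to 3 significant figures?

19.9

∠PRA = 99.3° gives RA at 168° from the x-axis; with |RA| = 16.1, A = (-16.7, 0.190). RA is perpendicular to AG, so AG runs at -102°; with |AG| = 8.2, G = (-18.3, -7.84). Then |FG| = |G − F| = 19.9.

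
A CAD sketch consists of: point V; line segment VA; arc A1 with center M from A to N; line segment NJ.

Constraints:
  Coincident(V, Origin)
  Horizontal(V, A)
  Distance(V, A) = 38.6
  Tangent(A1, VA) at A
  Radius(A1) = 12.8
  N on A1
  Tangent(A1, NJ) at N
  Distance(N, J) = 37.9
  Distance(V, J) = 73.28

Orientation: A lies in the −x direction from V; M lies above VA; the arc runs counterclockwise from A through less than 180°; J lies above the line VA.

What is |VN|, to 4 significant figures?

35.85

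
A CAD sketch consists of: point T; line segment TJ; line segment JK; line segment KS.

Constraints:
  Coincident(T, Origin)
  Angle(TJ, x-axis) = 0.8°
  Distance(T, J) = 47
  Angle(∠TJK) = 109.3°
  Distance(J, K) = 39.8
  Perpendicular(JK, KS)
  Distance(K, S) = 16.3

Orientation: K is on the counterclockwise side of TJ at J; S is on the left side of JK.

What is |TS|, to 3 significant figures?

62.0

∠TJK = 109.3°, so JK runs at 0.8° + (180° − 109.3°) = 71.5° from the x-axis; with |JK| = 39.8, K = J + 39.8·(cos 71.5°, sin 71.5°) = (59.6, 38.4). JK is perpendicular to KS; with |KS| = 16.3 on the left of JK, S = K + 16.3·(-0.948, 0.317) = (44.2, 43.6). Then |TS| = |S − T| = 62.0.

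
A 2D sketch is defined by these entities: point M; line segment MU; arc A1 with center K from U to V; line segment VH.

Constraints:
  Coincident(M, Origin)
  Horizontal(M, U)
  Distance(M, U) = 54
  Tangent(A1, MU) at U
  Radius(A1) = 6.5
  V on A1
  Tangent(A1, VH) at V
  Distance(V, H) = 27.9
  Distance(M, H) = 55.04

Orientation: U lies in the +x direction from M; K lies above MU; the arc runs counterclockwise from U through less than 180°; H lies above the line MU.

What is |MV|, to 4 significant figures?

60.25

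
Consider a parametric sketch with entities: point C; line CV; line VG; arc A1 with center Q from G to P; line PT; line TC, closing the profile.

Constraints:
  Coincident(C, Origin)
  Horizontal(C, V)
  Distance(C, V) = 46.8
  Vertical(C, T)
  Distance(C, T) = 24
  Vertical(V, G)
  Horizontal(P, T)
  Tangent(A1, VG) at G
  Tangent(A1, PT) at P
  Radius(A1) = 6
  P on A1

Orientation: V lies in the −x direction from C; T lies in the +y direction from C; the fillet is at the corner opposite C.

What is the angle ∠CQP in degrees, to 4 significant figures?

113.8°

The virtual corner opposite C is at (-46.80, 24.00). Since A1 is tangent to VG there, QG ⟂ VG and since A1 is tangent to PT there, QP ⟂ PT, with radius 6.0, so the center Q sits 6.0 in from both sides at Q = (-40.80, 18.00). That places the tangent points at G = (-46.80, 18.00) on VG and P = (-40.80, 24.00) on PT. Then cos ∠CQP = QC·QP / (|QC||QP|), giving 113.8°.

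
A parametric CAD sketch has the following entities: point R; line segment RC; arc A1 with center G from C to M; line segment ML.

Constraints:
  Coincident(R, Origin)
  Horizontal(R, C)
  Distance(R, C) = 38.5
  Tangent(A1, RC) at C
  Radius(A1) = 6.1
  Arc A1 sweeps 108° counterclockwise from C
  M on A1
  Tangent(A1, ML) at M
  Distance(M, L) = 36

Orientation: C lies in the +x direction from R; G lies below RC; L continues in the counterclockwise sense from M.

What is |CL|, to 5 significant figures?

42.557

On A1, C sits at bearing 90° from G; a 108° counterclockwise sweep puts M at bearing 198°, so M = G + 6.1·(cos 198°, sin 198°) = (32.699, -7.9850). Tangency of A1 to ML means the radius GM is perpendicular to ML, so ML runs along (−sin 198°, cos 198°); with |ML| = 36.0, L = (43.823, -42.223). Then |CL| = |L − C| = 42.557.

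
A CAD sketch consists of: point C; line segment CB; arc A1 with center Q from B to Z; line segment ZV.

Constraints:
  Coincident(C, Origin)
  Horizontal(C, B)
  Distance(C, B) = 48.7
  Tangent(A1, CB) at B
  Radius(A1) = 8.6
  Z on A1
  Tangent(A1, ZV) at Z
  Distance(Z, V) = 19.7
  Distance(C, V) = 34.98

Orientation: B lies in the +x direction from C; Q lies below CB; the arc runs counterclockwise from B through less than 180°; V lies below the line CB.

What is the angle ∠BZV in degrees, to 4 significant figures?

154.4°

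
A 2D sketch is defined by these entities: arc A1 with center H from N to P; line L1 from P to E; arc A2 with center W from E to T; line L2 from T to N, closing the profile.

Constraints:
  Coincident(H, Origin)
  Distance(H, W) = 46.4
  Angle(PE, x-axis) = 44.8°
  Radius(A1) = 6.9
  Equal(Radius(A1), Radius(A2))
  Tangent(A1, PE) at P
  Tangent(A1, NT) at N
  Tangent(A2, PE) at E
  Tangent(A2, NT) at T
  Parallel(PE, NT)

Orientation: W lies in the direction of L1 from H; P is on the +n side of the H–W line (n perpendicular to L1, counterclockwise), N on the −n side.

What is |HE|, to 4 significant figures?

46.91

The slot axis is L1's direction at 44.8°, so u = (cos 44.8°, sin 44.8°) = (0.7096, 0.7046) and n = (−sin 44.8°, cos 44.8°) = (-0.7046, 0.7096). H is at the origin and W lies 46.4 along u from H, so W = 46.4·u = (32.92, 32.70). Tangency of A1 to both parallel lines with radius 6.9 puts P and N at H ± 6.9·n: P = (-4.862, 4.896), N = (4.862, -4.896). Equal radii place E and T the same way about W: E = W + 6.9·n = (28.06, 37.59), T = W − 6.9·n = (37.79, 27.80). Then |HE| = |E − H| = 46.91.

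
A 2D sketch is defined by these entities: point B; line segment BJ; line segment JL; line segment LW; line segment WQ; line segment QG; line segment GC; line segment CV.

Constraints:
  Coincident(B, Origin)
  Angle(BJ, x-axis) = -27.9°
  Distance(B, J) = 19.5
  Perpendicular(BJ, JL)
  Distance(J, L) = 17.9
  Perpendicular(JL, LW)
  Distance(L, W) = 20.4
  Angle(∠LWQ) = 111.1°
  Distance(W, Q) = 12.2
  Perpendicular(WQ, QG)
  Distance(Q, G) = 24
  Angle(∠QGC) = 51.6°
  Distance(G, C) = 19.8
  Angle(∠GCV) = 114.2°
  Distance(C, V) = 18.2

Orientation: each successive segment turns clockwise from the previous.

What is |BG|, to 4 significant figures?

17.23

∠LWQ = 111.1° gives WQ at 83.20° from the x-axis; with |WQ| = 12.2, Q = (-7.727, -3.284). WQ ⟂ QG, so QG runs at -6.800°; with |QG| = 24.0, G = (16.10, -6.126). Then |BG| = |G − B| = 17.23.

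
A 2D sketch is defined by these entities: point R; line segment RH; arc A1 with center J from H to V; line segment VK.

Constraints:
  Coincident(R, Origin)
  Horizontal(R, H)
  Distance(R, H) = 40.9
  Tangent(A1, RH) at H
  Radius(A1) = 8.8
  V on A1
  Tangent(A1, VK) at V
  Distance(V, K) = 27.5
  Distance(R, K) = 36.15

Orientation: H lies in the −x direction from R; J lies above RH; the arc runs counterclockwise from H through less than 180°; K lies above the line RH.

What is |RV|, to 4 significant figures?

33.37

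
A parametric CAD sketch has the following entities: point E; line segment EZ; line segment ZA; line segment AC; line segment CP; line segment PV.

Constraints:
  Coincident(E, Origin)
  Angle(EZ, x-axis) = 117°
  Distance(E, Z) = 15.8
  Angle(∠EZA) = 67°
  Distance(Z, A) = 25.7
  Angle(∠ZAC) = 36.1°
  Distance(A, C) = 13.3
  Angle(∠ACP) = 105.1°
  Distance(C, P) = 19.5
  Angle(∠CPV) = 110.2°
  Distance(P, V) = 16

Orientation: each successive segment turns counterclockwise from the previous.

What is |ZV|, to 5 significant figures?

20.142

E is at the origin; EZ runs at 117.0° with length 15.8, so Z = (-7.1730, 14.078). ∠EZA = 67.0° gives ZA at -130.00° from the x-axis; with |ZA| = 25.7, A = (-23.693, -5.6094). ∠ZAC = 36.1° gives AC at 13.900° from the x-axis; with |AC| = 13.3, C = (-10.782, -2.4144). ∠ACP = 105.1° gives CP at 88.800° from the x-axis; with |CP| = 19.5, P = (-10.374, 17.081). ∠CPV = 110.2° gives PV at 158.60° from the x-axis; with |PV| = 16.0, V = (-25.271, 22.919). Then |ZV| = |V − Z| = 20.142.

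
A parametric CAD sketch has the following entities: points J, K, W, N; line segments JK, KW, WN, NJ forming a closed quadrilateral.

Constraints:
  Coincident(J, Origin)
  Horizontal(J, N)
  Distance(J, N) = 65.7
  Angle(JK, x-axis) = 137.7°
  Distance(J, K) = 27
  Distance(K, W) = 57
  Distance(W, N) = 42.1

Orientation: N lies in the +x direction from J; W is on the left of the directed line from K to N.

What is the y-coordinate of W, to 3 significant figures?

29.7

J is at the origin; J and N share the same y with |JN| = 65.7 and N in +x, so N = (65.7, 0). JK runs at 137.7° with |JK| = 27.0, so K = (-20.0, 18.2). W is determined by |KW| = 57.0 and |WN| = 42.1 together: it lies at the intersection of circle(K, 57.0) and circle(N, 42.1). With |KN| = 87.6, the foot of the radical line on KN is 52.2 from K and the perpendicular offset is √(57.0² − 52.2²) = 22.9. Taking the left-of-KN solution: W = (35.9, 29.7).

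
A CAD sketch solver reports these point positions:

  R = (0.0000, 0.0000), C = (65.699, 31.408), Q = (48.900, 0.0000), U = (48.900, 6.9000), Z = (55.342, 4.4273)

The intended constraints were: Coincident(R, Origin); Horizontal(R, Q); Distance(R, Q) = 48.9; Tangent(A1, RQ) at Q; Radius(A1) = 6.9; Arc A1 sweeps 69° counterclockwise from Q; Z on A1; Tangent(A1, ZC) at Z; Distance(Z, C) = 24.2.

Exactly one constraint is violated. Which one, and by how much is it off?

Distance(Z, C) = 24.2 — off by 4.70.

R = (0.00, 0.00) ✓; R.y = 0.00, Q.y = 0.00 ✓; |RQ| = 48.90 ✓; ∠(UQ, QR) = 90.00° ✓; |UQ| = 6.900 ✓; bearing(U→Z) − bearing(U→Q) = 69.00° ✓; |UZ| = 6.900 ✓; ∠(UZ, ZC) = 90.00° ✓; |ZC| = 28.90 ✗.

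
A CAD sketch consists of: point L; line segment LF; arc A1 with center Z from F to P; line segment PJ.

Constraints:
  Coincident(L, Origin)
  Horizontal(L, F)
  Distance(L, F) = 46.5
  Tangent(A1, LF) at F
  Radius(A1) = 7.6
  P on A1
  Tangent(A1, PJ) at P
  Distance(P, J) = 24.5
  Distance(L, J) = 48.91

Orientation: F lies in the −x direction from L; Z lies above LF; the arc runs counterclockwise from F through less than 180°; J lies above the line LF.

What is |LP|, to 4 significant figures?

39.56

L is at the origin; LF is horizontal with |LF| = 46.5 and F on the −x side, so F = (-46.50, 0.000). Tangency of A1 to LF means the radius ZF is perpendicular to LF, so Z = F + (0, 7.6) = (-46.50, 7.600). Since ZP ⟂ PJ (tangency), |ZJ| = √(7.6² + 24.5²) = 25.65 regardless of where P sits on A1. So J lies on both circle(L, 48.91) and circle(Z, 25.65); the above-LF intersection is J = (-37.36, 31.57). P is the foot of the tangent from J: P = (-38.92, 7.117).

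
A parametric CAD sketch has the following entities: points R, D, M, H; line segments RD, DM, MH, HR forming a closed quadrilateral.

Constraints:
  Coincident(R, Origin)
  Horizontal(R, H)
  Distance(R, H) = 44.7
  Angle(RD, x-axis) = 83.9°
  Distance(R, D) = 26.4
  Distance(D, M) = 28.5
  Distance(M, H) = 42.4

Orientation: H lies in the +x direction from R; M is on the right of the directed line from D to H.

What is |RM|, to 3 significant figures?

3.26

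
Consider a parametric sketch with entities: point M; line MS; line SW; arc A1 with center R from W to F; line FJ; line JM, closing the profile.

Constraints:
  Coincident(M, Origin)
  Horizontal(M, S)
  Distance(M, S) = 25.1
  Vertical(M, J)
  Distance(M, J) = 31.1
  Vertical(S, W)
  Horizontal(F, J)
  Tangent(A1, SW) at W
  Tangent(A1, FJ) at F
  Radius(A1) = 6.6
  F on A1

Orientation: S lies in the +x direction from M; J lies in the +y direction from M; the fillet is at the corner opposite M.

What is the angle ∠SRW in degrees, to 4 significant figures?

74.92°

M is at the origin; MS is horizontal with |MS| = 25.1 and S on the +x side, so S = (25.10, 0.000). MJ is vertical with |MJ| = 31.1 and J on the +y side, so J = (0.000, 31.10). The virtual corner opposite M is at (25.10, 31.10). Since A1 is tangent to SW there, RW ⟂ SW and the tangent condition forces RF to be normal to FJ, with radius 6.6, so the center R sits 6.6 in from both sides at R = (18.50, 24.50). That places the tangent points at W = (25.10, 24.50) on SW and F = (18.50, 31.10) on FJ. Then cos ∠SRW = RS·RW / (|RS||RW|), giving 74.92°.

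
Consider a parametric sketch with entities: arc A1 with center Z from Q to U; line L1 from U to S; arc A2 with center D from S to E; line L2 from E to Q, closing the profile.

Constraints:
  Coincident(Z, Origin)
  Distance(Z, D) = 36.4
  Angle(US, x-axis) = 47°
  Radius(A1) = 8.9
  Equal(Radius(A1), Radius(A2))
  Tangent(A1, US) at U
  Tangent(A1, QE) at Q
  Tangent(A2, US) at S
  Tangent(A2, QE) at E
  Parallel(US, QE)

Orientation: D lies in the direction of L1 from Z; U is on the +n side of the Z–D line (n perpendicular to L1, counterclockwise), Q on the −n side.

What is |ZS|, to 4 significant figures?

37.47

Tangency of A1 to both parallel lines with radius 8.9 puts U and Q at Z ± 8.9·n: U = (-6.509, 6.070), Q = (6.509, -6.070). Equal radii place S and E the same way about D: S = D + 8.9·n = (18.32, 32.69), E = D − 8.9·n = (31.33, 20.55). Then |ZS| = |S − Z| = 37.47.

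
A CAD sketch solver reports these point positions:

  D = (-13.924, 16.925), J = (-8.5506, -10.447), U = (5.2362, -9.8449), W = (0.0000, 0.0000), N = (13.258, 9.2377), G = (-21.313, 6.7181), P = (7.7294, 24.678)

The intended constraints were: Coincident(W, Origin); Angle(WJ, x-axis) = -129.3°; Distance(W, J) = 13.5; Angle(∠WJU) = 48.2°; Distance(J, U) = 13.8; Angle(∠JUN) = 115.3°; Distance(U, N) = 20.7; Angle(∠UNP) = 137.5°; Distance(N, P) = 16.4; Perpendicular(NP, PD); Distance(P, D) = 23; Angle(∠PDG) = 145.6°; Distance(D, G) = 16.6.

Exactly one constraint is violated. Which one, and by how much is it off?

Distance(D, G) = 16.6 — off by 4.00.

W = (0.00, 0.00) ✓; WJ at -129.3° ✓; |WJ| = 13.50 ✓; ∠WJU = 48.20° ✓; |JU| = 13.80 ✓; ∠JUN = 115.3° ✓; |UN| = 20.70 ✓; ∠UNP = 137.5° ✓; |NP| = 16.40 ✓; ∠(NP, PD) = 90.00° ✓; |PD| = 23.00 ✓; ∠PDG = 145.6° ✓; |DG| = 12.60 ✗.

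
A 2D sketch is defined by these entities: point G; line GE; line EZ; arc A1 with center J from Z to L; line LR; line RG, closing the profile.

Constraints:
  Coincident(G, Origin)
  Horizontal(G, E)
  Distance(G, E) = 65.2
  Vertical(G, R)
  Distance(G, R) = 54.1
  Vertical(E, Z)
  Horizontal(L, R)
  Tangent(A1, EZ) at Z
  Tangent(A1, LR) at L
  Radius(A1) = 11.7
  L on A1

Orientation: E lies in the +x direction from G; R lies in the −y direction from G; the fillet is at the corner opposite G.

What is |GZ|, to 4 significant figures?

77.77

The virtual corner opposite G is at (65.20, -54.10). Tangency of A1 to EZ means the radius JZ is perpendicular to EZ and tangency of A1 to LR means the radius JL is perpendicular to LR, with radius 11.7, so the center J sits 11.7 in from both sides at J = (53.50, -42.40). That places the tangent points at Z = (65.20, -42.40) on EZ and L = (53.50, -54.10) on LR. Then |GZ| = |Z − G| = 77.77.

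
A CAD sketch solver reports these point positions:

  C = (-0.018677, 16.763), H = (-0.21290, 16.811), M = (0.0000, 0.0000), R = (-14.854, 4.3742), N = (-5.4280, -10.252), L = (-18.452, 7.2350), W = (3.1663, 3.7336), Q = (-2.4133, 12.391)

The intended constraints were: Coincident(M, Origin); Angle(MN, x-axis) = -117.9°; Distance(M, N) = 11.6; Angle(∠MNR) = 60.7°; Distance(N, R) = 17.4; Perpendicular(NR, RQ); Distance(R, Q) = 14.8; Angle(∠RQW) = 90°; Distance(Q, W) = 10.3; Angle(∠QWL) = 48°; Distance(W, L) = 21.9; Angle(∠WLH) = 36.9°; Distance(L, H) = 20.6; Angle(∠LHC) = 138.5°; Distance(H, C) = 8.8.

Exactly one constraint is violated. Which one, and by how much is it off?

Distance(H, C) = 8.8 — off by 8.60.

M = (0.00, 0.00) ✓; MN at -117.9° ✓; |MN| = 11.60 ✓; ∠MNR = 60.70° ✓; |NR| = 17.40 ✓; ∠(NR, RQ) = 90.00° ✓; |RQ| = 14.80 ✓; ∠RQW = 90.00° ✓; |QW| = 10.30 ✓; ∠QWL = 48.00° ✓; |WL| = 21.90 ✓; ∠WLH = 36.90° ✓; |LH| = 20.60 ✓; ∠LHC = 138.4° ✓; |HC| = 0.2001 ✗.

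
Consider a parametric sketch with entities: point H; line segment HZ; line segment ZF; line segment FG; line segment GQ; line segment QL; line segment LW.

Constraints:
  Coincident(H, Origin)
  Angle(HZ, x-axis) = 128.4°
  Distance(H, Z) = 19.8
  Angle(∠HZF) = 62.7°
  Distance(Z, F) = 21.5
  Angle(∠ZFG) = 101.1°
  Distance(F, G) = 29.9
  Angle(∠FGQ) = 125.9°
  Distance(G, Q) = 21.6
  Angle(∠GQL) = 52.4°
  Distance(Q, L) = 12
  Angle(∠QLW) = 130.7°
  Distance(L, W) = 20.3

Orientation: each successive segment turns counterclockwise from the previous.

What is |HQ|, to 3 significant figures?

27.8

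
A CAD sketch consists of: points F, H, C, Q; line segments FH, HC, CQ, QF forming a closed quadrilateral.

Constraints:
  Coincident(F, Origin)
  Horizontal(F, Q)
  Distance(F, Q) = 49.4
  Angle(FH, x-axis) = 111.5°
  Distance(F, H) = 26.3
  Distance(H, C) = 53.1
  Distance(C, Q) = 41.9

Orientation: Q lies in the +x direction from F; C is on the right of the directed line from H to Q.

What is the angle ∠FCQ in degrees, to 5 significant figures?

88.848°

Checks: F = (0.00, 0.00) ✓; |HC| = 53.10 ✓; |CQ| = 41.90 ✓.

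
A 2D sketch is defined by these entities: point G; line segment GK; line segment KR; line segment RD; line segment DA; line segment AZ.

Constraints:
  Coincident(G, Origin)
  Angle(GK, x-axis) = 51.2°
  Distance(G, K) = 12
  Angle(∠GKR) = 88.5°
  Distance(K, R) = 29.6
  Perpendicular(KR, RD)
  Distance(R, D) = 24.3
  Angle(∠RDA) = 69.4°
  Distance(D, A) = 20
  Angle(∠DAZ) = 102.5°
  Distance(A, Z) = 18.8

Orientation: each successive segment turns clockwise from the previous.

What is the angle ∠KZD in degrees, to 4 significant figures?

116.4°

G is at the origin; GK runs at 51.2° with length 12.0, so K = (7.519, 9.352). ∠GKR = 88.5° gives KR at -40.30° from the x-axis; with |KR| = 29.6, R = (30.09, -9.793). KR is perpendicular to RD, so RD runs at -130.3°; with |RD| = 24.3, D = (14.38, -28.33). ∠RDA = 69.4° gives DA at 119.1° from the x-axis; with |DA| = 20.0, A = (4.651, -10.85). ∠DAZ = 102.5° gives AZ at 41.60° from the x-axis; with |AZ| = 18.8, Z = (18.71, 1.631). Then cos ∠KZD = ZK·ZD / (|ZK||ZD|), giving 116.4°.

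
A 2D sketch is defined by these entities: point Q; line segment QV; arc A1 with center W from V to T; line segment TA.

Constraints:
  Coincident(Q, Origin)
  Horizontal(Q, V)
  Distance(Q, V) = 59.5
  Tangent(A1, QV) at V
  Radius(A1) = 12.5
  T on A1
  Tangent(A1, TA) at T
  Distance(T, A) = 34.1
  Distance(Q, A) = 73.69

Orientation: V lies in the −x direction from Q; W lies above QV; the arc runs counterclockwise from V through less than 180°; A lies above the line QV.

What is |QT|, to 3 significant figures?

49.8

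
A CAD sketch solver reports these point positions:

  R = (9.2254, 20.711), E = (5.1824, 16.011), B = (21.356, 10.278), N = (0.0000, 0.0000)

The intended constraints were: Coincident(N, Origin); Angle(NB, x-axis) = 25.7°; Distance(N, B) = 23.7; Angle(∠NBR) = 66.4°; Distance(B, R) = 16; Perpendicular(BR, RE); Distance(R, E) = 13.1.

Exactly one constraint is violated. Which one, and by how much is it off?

Distance(R, E) = 13.1 — off by 6.90.

N = (0.00, 0.00) ✓; NB at 25.70° ✓; |NB| = 23.70 ✓; ∠NBR = 66.40° ✓; |BR| = 16.00 ✓; ∠(BR, RE) = 89.99° ✓; |RE| = 6.200 ✗.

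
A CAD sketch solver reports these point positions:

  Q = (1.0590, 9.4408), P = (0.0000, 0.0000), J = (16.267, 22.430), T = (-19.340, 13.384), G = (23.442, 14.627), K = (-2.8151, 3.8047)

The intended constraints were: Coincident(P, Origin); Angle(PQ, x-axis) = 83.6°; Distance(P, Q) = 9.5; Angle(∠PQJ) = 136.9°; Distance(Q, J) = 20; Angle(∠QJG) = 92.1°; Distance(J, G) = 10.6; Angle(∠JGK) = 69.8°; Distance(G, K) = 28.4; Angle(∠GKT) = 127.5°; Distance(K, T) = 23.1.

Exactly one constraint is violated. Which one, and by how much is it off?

Distance(K, T) = 23.1 — off by 4.00.

P = (0.00, 0.00) ✓; PQ at 83.60° ✓; |PQ| = 9.500 ✓; ∠PQJ = 136.9° ✓; |QJ| = 20.00 ✓; ∠QJG = 92.10° ✓; |JG| = 10.60 ✓; ∠JGK = 69.80° ✓; |GK| = 28.40 ✓; ∠GKT = 127.5° ✓; |KT| = 19.10 ✗.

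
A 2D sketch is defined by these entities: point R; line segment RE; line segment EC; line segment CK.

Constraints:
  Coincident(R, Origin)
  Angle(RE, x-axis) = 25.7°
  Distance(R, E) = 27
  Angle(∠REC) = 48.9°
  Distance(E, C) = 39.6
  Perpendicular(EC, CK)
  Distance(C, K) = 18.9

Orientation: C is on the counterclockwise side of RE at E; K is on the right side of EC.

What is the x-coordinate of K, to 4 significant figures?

-4.623

R is at the origin; RE runs at 25.7° with length 27.0, so E = 27.0·(cos 25.7°, sin 25.7°) = (24.33, 11.71). ∠REC = 48.9°, so EC runs at 25.7° + (180° − 48.9°) = 156.8° from the x-axis; with |EC| = 39.6, C = E + 39.6·(cos 156.8°, sin 156.8°) = (-12.07, 27.31). EC is perpendicular to CK; with |CK| = 18.9 on the right of EC, K = C + 18.9·(0.3939, 0.9191) = (-4.623, 44.68). So K.x = -4.623.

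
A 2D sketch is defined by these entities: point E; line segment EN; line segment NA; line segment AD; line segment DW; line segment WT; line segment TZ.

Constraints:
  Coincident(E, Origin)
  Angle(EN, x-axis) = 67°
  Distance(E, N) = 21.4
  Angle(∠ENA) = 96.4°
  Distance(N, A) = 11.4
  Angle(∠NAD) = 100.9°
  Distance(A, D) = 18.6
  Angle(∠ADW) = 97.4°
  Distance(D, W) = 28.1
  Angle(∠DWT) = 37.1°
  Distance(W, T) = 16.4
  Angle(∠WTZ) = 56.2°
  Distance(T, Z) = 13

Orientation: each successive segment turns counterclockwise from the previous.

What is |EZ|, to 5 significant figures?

6.4601

∠DWT = 37.1° gives WT at 95.200° from the x-axis; with |WT| = 16.4, T = (3.8248, 6.6583). ∠WTZ = 56.2° gives TZ at -141.00° from the x-axis; with |TZ| = 13.0, Z = (-6.2781, -1.5228). Then |EZ| = |Z − E| = 6.4601.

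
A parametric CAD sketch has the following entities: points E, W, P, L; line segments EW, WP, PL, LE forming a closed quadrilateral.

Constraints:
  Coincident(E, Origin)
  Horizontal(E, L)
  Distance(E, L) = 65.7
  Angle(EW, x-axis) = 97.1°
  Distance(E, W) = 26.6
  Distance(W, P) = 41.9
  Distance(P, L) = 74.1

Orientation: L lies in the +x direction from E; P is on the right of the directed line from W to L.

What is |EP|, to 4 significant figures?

16.79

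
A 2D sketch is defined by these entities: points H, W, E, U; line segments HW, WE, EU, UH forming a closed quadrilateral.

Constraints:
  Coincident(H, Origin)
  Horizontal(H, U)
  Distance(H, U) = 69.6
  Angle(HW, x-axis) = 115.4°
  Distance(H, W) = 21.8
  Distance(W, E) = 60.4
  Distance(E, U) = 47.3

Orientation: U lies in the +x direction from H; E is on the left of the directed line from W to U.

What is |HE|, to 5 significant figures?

62.693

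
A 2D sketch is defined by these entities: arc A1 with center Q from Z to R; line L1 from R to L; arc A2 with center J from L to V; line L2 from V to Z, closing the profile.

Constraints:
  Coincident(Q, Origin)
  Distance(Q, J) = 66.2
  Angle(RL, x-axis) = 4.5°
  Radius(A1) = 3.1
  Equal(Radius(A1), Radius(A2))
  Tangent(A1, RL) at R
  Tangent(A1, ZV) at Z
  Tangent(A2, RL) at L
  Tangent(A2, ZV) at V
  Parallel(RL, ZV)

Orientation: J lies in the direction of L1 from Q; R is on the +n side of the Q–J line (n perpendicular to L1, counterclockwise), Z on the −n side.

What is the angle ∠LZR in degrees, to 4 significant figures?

84.65°

Tangency of A1 to both parallel lines with radius 3.1 puts R and Z at Q ± 3.1·n: R = (-0.2432, 3.090), Z = (0.2432, -3.090). Equal radii place L and V the same way about J: L = J + 3.1·n = (65.75, 8.284), V = J − 3.1·n = (66.24, 2.104). Then cos ∠LZR = ZL·ZR / (|ZL||ZR|), giving 84.65°.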